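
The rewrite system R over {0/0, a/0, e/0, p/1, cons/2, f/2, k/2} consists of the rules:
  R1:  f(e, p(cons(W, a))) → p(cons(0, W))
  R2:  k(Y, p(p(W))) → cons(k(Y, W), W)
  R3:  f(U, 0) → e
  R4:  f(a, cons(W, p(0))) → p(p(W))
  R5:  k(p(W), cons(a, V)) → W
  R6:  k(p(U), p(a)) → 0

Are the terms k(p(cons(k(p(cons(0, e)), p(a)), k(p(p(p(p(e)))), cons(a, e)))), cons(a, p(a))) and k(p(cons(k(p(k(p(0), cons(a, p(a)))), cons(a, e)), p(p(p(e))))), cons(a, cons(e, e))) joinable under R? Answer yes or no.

Reduce t₁ = k(p(cons(k(p(cons(0, e)), p(a)), k(p(p(p(p(e)))), cons(a, e)))), cons(a, p(a))):
1. k(p(cons(k(p(cons(0, e)), p(a)), k(p(p(p(p(e)))), cons(a, e)))), cons(a, p(a)))  →  cons(k(p(cons(0, e)), p(a)), k(p(p(p(p(e)))), cons(a, e)))   [R5 at ε]
2. cons(k(p(cons(0, e)), p(a)), k(p(p(p(p(e)))), cons(a, e)))  →  cons(0, k(p(p(p(p(e)))), cons(a, e)))   [R6 at 1]
3. cons(0, k(p(p(p(p(e)))), cons(a, e)))  →  cons(0, p(p(p(e))))   [R5 at 2]

Reduce t₂ = k(p(cons(k(p(k(p(0), cons(a, p(a)))), cons(a, e)), p(p(p(e))))), cons(a, cons(e, e))):
1. k(p(cons(k(p(k(p(0), cons(a, p(a)))), cons(a, e)), p(p(p(e))))), cons(a, cons(e, e)))  →  cons(k(p(k(p(0), cons(a, p(a)))), cons(a, e)), p(p(p(e))))   [R5 at ε]
2. cons(k(p(k(p(0), cons(a, p(a)))), cons(a, e)), p(p(p(e))))  →  cons(k(p(0), cons(a, p(a))), p(p(p(e))))   [R5 at 1]
3. cons(k(p(0), cons(a, p(a))), p(p(p(e))))  →  cons(0, p(p(p(e))))   [R5 at 1]

yes — NF(t₁) = cons(0, p(p(p(e)))), NF(t₂) = cons(0, p(p(p(e))))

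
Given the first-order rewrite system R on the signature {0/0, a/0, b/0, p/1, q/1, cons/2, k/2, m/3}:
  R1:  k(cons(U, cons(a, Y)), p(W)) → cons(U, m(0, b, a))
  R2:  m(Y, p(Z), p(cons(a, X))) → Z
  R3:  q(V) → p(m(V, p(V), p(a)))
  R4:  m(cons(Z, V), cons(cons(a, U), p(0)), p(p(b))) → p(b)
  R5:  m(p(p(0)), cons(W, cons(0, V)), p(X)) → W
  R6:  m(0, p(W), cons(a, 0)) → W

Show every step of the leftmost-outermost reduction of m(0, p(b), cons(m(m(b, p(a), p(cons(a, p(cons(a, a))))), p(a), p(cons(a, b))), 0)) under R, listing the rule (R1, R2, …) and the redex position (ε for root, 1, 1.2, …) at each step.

b

1. m(0, p(b), cons(m(m(b, p(a), p(cons(a, p(cons(a, a))))), p(a), p(cons(a, b))), 0))  →  m(0, p(b), cons(a, 0))   [R2 at 3.1]
2. m(0, p(b), cons(a, 0))  →  b   [R6 at ε]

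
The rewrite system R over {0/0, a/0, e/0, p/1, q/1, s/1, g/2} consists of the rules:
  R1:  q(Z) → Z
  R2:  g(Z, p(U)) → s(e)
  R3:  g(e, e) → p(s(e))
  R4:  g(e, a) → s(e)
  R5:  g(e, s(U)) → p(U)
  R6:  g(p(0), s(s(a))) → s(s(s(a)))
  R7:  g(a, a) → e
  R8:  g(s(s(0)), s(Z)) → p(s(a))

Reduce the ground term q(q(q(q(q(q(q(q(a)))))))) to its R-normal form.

a

1. q(q(q(q(q(q(q(q(a))))))))  →  q(q(q(q(q(q(q(a)))))))   [R1 at ε]
2. q(q(q(q(q(q(q(a)))))))  →  q(q(q(q(q(q(a))))))   [R1 at ε]
3. q(q(q(q(q(q(a))))))  →  q(q(q(q(q(a)))))   [R1 at ε]
4. q(q(q(q(q(a)))))  →  q(q(q(q(a))))   [R1 at ε]
5. q(q(q(q(a))))  →  q(q(q(a)))   [R1 at ε]
6. q(q(q(a)))  →  q(q(a))   [R1 at ε]
7. q(q(a))  →  q(a)   [R1 at ε]
8. q(a)  →  a   [R1 at ε]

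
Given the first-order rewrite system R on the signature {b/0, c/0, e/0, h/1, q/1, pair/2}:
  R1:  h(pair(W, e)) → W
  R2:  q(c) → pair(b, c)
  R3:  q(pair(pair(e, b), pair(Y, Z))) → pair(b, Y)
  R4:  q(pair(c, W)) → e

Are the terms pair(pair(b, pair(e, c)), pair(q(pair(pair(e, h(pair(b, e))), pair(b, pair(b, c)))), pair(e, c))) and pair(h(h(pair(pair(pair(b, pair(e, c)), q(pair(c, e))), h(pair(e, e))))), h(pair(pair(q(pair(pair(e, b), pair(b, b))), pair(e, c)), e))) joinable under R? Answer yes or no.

yes — NF(t₁) = pair(pair(b, pair(e, c)), pair(pair(b, b), pair(e, c))), NF(t₂) = pair(pair(b, pair(e, c)), pair(pair(b, b), pair(e, c)))

Reduce t₁ = pair(pair(b, pair(e, c)), pair(q(pair(pair(e, h(pair(b, e))), pair(b, pair(b, c)))), pair(e, c))):
1. pair(pair(b, pair(e, c)), pair(q(pair(pair(e, h(pair(b, e))), pair(b, pair(b, c)))), pair(e, c)))  →  pair(pair(b, pair(e, c)), pair(q(pair(pair(e, b), pair(b, pair(b, c)))), pair(e, c)))   [R1 at 2.1.1.1.2]
2. pair(pair(b, pair(e, c)), pair(q(pair(pair(e, b), pair(b, pair(b, c)))), pair(e, c)))  →  pair(pair(b, pair(e, c)), pair(pair(b, b), pair(e, c)))   [R3 at 2.1]

Reduce t₂ = pair(h(h(pair(pair(pair(b, pair(e, c)), q(pair(c, e))), h(pair(e, e))))), h(pair(pair(q(pair(pair(e, b), pair(b, b))), pair(e, c)), e))):
1. pair(h(h(pair(pair(pair(b, pair(e, c)), q(pair(c, e))), h(pair(e, e))))), h(pair(pair(q(pair(pair(e, b), pair(b, b))), pair(e, c)), e)))  →  pair(h(h(pair(pair(pair(b, pair(e, c)), e), h(pair(e, e))))), h(pair(pair(q(pair(pair(e, b), pair(b, b))), pair(e, c)), e)))   [R4 at 1.1.1.1.2]
2. pair(h(h(pair(pair(pair(b, pair(e, c)), e), h(pair(e, e))))), h(pair(pair(q(pair(pair(e, b), pair(b, b))), pair(e, c)), e)))  →  pair(h(h(pair(pair(pair(b, pair(e, c)), e), e))), h(pair(pair(q(pair(pair(e, b), pair(b, b))), pair(e, c)), e)))   [R1 at 1.1.1.2]
3. pair(h(h(pair(pair(pair(b, pair(e, c)), e), e))), h(pair(pair(q(pair(pair(e, b), pair(b, b))), pair(e, c)), e)))  →  pair(h(pair(pair(b, pair(e, c)), e)), h(pair(pair(q(pair(pair(e, b), pair(b, b))), pair(e, c)), e)))   [R1 at 1.1]
4. pair(h(pair(pair(b, pair(e, c)), e)), h(pair(pair(q(pair(pair(e, b), pair(b, b))), pair(e, c)), e)))  →  pair(pair(b, pair(e, c)), h(pair(pair(q(pair(pair(e, b), pair(b, b))), pair(e, c)), e)))   [R1 at 1]
5. pair(pair(b, pair(e, c)), h(pair(pair(q(pair(pair(e, b), pair(b, b))), pair(e, c)), e)))  →  pair(pair(b, pair(e, c)), pair(q(pair(pair(e, b), pair(b, b))), pair(e, c)))   [R1 at 2]
6. pair(pair(b, pair(e, c)), pair(q(pair(pair(e, b), pair(b, b))), pair(e, c)))  →  pair(pair(b, pair(e, c)), pair(pair(b, b), pair(e, c)))   [R3 at 2.1]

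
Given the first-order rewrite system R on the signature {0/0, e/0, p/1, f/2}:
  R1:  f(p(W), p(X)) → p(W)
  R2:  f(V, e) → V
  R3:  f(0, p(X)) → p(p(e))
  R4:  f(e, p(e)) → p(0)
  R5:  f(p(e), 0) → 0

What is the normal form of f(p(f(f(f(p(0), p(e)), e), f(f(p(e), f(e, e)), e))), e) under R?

1. f(p(f(f(f(p(0), p(e)), e), f(f(p(e), f(e, e)), e))), e)  →  p(f(f(f(p(0), p(e)), e), f(f(p(e), f(e, e)), e)))   [R2 at ε]
2. p(f(f(f(p(0), p(e)), e), f(f(p(e), f(e, e)), e)))  →  p(f(f(p(0), p(e)), f(f(p(e), f(e, e)), e)))   [R2 at 1.1]
3. p(f(f(p(0), p(e)), f(f(p(e), f(e, e)), e)))  →  p(f(p(0), f(f(p(e), f(e, e)), e)))   [R1 at 1.1]
4. p(f(p(0), f(f(p(e), f(e, e)), e)))  →  p(f(p(0), f(p(e), f(e, e))))   [R2 at 1.2]
5. p(f(p(0), f(p(e), f(e, e))))  →  p(f(p(0), f(p(e), e)))   [R2 at 1.2.2]
6. p(f(p(0), f(p(e), e)))  →  p(f(p(0), p(e)))   [R2 at 1.2]
7. p(f(p(0), p(e)))  →  p(p(0))   [R1 at 1]

p(p(0))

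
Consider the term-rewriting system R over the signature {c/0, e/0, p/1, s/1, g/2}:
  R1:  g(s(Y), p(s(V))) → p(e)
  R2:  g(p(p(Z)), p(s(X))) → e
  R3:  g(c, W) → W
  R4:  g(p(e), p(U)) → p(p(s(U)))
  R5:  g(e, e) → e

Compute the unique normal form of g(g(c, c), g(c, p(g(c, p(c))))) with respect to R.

p(p(c))

1. g(g(c, c), g(c, p(g(c, p(c)))))  →  g(c, g(c, p(g(c, p(c)))))   [R3 at 1]
2. g(c, g(c, p(g(c, p(c)))))  →  g(c, p(g(c, p(c))))   [R3 at ε]
3. g(c, p(g(c, p(c))))  →  p(g(c, p(c)))   [R3 at ε]
4. p(g(c, p(c)))  →  p(p(c))   [R3 at 1]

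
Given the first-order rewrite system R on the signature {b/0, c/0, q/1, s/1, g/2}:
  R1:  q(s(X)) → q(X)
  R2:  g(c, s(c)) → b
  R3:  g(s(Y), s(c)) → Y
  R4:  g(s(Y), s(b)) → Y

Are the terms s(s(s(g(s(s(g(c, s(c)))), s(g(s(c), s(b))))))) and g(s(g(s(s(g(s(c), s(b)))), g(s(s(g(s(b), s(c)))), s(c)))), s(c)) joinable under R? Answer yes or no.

no — NF(t₁) = s(s(s(s(b)))), NF(t₂) = s(c)

Reduce t₁ = s(s(s(g(s(s(g(c, s(c)))), s(g(s(c), s(b))))))):
1. s(s(s(g(s(s(g(c, s(c)))), s(g(s(c), s(b)))))))  →  s(s(s(g(s(s(b)), s(g(s(c), s(b)))))))   [R2 at 1.1.1.1.1.1]
2. s(s(s(g(s(s(b)), s(g(s(c), s(b)))))))  →  s(s(s(g(s(s(b)), s(c)))))   [R4 at 1.1.1.2.1]
3. s(s(s(g(s(s(b)), s(c)))))  →  s(s(s(s(b))))   [R3 at 1.1.1]

Reduce t₂ = g(s(g(s(s(g(s(c), s(b)))), g(s(s(g(s(b), s(c)))), s(c)))), s(c)):
1. g(s(g(s(s(g(s(c), s(b)))), g(s(s(g(s(b), s(c)))), s(c)))), s(c))  →  g(s(s(g(s(c), s(b)))), g(s(s(g(s(b), s(c)))), s(c)))   [R3 at ε]
2. g(s(s(g(s(c), s(b)))), g(s(s(g(s(b), s(c)))), s(c)))  →  g(s(s(c)), g(s(s(g(s(b), s(c)))), s(c)))   [R4 at 1.1.1]
3. g(s(s(c)), g(s(s(g(s(b), s(c)))), s(c)))  →  g(s(s(c)), s(g(s(b), s(c))))   [R3 at 2]
4. g(s(s(c)), s(g(s(b), s(c))))  →  g(s(s(c)), s(b))   [R3 at 2.1]
5. g(s(s(c)), s(b))  →  s(c)   [R4 at ε]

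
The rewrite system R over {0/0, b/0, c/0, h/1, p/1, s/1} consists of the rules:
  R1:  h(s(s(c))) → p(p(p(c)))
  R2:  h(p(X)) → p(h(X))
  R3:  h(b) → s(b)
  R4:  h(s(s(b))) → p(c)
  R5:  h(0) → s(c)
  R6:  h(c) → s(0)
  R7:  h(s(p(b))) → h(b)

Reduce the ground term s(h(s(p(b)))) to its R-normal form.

1. s(h(s(p(b))))  →  s(h(b))   [R7 at 1]
2. s(h(b))  →  s(s(b))   [R3 at 1]

s(s(b))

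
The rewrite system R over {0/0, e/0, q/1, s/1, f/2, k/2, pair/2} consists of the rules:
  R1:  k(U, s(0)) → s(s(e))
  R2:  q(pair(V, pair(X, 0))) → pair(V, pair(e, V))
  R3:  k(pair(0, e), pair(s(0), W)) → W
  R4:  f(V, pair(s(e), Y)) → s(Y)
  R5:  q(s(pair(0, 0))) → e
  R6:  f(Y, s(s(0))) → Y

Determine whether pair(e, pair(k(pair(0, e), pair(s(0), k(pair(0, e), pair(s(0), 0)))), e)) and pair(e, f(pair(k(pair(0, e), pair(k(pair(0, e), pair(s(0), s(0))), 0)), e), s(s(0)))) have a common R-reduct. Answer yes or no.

yes — NF(t₁) = pair(e, pair(0, e)), NF(t₂) = pair(e, pair(0, e))

Reduce t₁ = pair(e, pair(k(pair(0, e), pair(s(0), k(pair(0, e), pair(s(0), 0)))), e)):
1. pair(e, pair(k(pair(0, e), pair(s(0), k(pair(0, e), pair(s(0), 0)))), e))  →  pair(e, pair(k(pair(0, e), pair(s(0), 0)), e))   [R3 at 2.1]
2. pair(e, pair(k(pair(0, e), pair(s(0), 0)), e))  →  pair(e, pair(0, e))   [R3 at 2.1]

Reduce t₂ = pair(e, f(pair(k(pair(0, e), pair(k(pair(0, e), pair(s(0), s(0))), 0)), e), s(s(0)))):
1. pair(e, f(pair(k(pair(0, e), pair(k(pair(0, e), pair(s(0), s(0))), 0)), e), s(s(0))))  →  pair(e, pair(k(pair(0, e), pair(k(pair(0, e), pair(s(0), s(0))), 0)), e))   [R6 at 2]
2. pair(e, pair(k(pair(0, e), pair(k(pair(0, e), pair(s(0), s(0))), 0)), e))  →  pair(e, pair(k(pair(0, e), pair(s(0), 0)), e))   [R3 at 2.1.2.1]
3. pair(e, pair(k(pair(0, e), pair(s(0), 0)), e))  →  pair(e, pair(0, e))   [R3 at 2.1]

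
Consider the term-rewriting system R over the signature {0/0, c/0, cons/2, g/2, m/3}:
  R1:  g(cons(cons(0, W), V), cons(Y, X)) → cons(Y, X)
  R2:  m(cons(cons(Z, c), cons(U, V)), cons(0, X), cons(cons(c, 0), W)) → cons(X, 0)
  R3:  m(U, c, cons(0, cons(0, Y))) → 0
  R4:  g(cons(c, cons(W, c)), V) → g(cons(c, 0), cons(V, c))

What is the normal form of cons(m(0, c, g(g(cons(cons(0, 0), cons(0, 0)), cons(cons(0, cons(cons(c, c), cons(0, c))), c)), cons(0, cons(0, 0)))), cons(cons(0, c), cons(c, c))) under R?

1. cons(m(0, c, g(g(cons(cons(0, 0), cons(0, 0)), cons(cons(0, cons(cons(c, c), cons(0, c))), c)), cons(0, cons(0, 0)))), cons(cons(0, c), cons(c, c)))  →  cons(m(0, c, g(cons(cons(0, cons(cons(c, c), cons(0, c))), c), cons(0, cons(0, 0)))), cons(cons(0, c), cons(c, c)))   [R1 at 1.3.1]
2. cons(m(0, c, g(cons(cons(0, cons(cons(c, c), cons(0, c))), c), cons(0, cons(0, 0)))), cons(cons(0, c), cons(c, c)))  →  cons(m(0, c, cons(0, cons(0, 0))), cons(cons(0, c), cons(c, c)))   [R1 at 1.3]
3. cons(m(0, c, cons(0, cons(0, 0))), cons(cons(0, c), cons(c, c)))  →  cons(0, cons(cons(0, c), cons(c, c)))   [R3 at 1]

cons(0, cons(cons(0, c), cons(c, c)))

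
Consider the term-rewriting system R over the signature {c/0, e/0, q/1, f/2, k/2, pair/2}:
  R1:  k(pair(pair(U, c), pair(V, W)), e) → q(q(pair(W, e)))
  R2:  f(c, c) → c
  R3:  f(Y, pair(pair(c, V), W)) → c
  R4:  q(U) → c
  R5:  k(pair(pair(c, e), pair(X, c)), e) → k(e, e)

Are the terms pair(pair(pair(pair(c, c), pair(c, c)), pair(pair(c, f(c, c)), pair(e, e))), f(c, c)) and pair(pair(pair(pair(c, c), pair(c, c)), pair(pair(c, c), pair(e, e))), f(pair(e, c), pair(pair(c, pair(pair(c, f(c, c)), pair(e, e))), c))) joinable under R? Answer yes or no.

Reduce t₁ = pair(pair(pair(pair(c, c), pair(c, c)), pair(pair(c, f(c, c)), pair(e, e))), f(c, c)):
1. pair(pair(pair(pair(c, c), pair(c, c)), pair(pair(c, f(c, c)), pair(e, e))), f(c, c))  →  pair(pair(pair(pair(c, c), pair(c, c)), pair(pair(c, c), pair(e, e))), f(c, c))   [R2 at 1.2.1.2]
2. pair(pair(pair(pair(c, c), pair(c, c)), pair(pair(c, c), pair(e, e))), f(c, c))  →  pair(pair(pair(pair(c, c), pair(c, c)), pair(pair(c, c), pair(e, e))), c)   [R2 at 2]

Reduce t₂ = pair(pair(pair(pair(c, c), pair(c, c)), pair(pair(c, c), pair(e, e))), f(pair(e, c), pair(pair(c, pair(pair(c, f(c, c)), pair(e, e))), c))):
1. pair(pair(pair(pair(c, c), pair(c, c)), pair(pair(c, c), pair(e, e))), f(pair(e, c), pair(pair(c, pair(pair(c, f(c, c)), pair(e, e))), c)))  →  pair(pair(pair(pair(c, c), pair(c, c)), pair(pair(c, c), pair(e, e))), c)   [R3 at 2]

yes — NF(t₁) = pair(pair(pair(pair(c, c), pair(c, c)), pair(pair(c, c), pair(e, e))), c), NF(t₂) = pair(pair(pair(pair(c, c), pair(c, c)), pair(pair(c, c), pair(e, e))), c)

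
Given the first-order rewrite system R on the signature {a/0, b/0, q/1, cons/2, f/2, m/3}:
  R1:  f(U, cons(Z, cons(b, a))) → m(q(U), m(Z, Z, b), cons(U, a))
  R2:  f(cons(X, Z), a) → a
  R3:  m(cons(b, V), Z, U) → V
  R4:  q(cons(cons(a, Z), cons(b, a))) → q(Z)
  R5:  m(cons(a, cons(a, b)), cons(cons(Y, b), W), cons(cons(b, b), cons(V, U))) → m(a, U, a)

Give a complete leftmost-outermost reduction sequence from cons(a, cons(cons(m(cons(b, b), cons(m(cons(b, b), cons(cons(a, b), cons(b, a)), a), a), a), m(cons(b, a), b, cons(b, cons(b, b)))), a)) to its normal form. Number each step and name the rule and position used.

cons(a, cons(cons(b, a), a))

1. cons(a, cons(cons(m(cons(b, b), cons(m(cons(b, b), cons(cons(a, b), cons(b, a)), a), a), a), m(cons(b, a), b, cons(b, cons(b, b)))), a))  →  cons(a, cons(cons(b, m(cons(b, a), b, cons(b, cons(b, b)))), a))   [R3 at 2.1.1]
2. cons(a, cons(cons(b, m(cons(b, a), b, cons(b, cons(b, b)))), a))  →  cons(a, cons(cons(b, a), a))   [R3 at 2.1.2]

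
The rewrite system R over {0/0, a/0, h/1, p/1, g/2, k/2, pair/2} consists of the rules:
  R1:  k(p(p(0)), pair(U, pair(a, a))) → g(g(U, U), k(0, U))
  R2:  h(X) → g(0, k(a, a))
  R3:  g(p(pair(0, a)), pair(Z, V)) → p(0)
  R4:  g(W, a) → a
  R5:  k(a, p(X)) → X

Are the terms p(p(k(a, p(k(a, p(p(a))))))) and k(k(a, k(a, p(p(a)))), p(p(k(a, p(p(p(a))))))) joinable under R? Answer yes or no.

yes — NF(t₁) = p(p(p(a))), NF(t₂) = p(p(p(a)))

Reduce t₁ = p(p(k(a, p(k(a, p(p(a))))))):
1. p(p(k(a, p(k(a, p(p(a)))))))  →  p(p(k(a, p(p(a)))))   [R5 at 1.1]
2. p(p(k(a, p(p(a)))))  →  p(p(p(a)))   [R5 at 1.1]

Reduce t₂ = k(k(a, k(a, p(p(a)))), p(p(k(a, p(p(p(a))))))):
1. k(k(a, k(a, p(p(a)))), p(p(k(a, p(p(p(a)))))))  →  k(k(a, p(a)), p(p(k(a, p(p(p(a)))))))   [R5 at 1.2]
2. k(k(a, p(a)), p(p(k(a, p(p(p(a)))))))  →  k(a, p(p(k(a, p(p(p(a)))))))   [R5 at 1]
3. k(a, p(p(k(a, p(p(p(a)))))))  →  p(k(a, p(p(p(a)))))   [R5 at ε]
4. p(k(a, p(p(p(a)))))  →  p(p(p(a)))   [R5 at 1]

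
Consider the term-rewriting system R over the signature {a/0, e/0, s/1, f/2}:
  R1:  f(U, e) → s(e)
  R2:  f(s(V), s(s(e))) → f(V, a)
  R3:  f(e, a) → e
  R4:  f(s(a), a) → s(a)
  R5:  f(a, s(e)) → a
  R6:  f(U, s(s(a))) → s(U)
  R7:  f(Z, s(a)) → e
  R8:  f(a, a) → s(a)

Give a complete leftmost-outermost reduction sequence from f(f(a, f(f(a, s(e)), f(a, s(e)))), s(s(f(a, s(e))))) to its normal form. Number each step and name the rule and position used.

s(e)

1. f(f(a, f(f(a, s(e)), f(a, s(e)))), s(s(f(a, s(e)))))  →  f(f(a, f(a, f(a, s(e)))), s(s(f(a, s(e)))))   [R5 at 1.2.1]
2. f(f(a, f(a, f(a, s(e)))), s(s(f(a, s(e)))))  →  f(f(a, f(a, a)), s(s(f(a, s(e)))))   [R5 at 1.2.2]
3. f(f(a, f(a, a)), s(s(f(a, s(e)))))  →  f(f(a, s(a)), s(s(f(a, s(e)))))   [R8 at 1.2]
4. f(f(a, s(a)), s(s(f(a, s(e)))))  →  f(e, s(s(f(a, s(e)))))   [R7 at 1]
5. f(e, s(s(f(a, s(e)))))  →  f(e, s(s(a)))   [R5 at 2.1.1]
6. f(e, s(s(a)))  →  s(e)   [R6 at ε]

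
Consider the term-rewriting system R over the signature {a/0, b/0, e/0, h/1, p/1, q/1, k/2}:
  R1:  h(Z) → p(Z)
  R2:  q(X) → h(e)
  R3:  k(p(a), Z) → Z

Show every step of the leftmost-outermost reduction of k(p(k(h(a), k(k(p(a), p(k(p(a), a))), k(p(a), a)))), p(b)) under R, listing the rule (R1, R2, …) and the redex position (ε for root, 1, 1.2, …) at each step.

p(b)

1. k(p(k(h(a), k(k(p(a), p(k(p(a), a))), k(p(a), a)))), p(b))  →  k(p(k(p(a), k(k(p(a), p(k(p(a), a))), k(p(a), a)))), p(b))   [R1 at 1.1.1]
2. k(p(k(p(a), k(k(p(a), p(k(p(a), a))), k(p(a), a)))), p(b))  →  k(p(k(k(p(a), p(k(p(a), a))), k(p(a), a))), p(b))   [R3 at 1.1]
3. k(p(k(k(p(a), p(k(p(a), a))), k(p(a), a))), p(b))  →  k(p(k(p(k(p(a), a)), k(p(a), a))), p(b))   [R3 at 1.1.1]
4. k(p(k(p(k(p(a), a)), k(p(a), a))), p(b))  →  k(p(k(p(a), k(p(a), a))), p(b))   [R3 at 1.1.1.1]
5. k(p(k(p(a), k(p(a), a))), p(b))  →  k(p(k(p(a), a)), p(b))   [R3 at 1.1]
6. k(p(k(p(a), a)), p(b))  →  k(p(a), p(b))   [R3 at 1.1]
7. k(p(a), p(b))  →  p(b)   [R3 at ε]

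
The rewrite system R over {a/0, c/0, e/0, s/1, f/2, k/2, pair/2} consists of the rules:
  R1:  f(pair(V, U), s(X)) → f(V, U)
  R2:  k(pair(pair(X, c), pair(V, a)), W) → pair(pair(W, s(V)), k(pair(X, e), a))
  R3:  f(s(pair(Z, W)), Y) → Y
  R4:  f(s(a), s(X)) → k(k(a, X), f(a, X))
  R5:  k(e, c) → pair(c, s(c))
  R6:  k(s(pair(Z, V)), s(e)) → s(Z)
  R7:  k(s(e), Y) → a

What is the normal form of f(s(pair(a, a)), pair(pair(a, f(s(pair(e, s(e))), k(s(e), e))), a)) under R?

1. f(s(pair(a, a)), pair(pair(a, f(s(pair(e, s(e))), k(s(e), e))), a))  →  pair(pair(a, f(s(pair(e, s(e))), k(s(e), e))), a)   [R3 at ε]
2. pair(pair(a, f(s(pair(e, s(e))), k(s(e), e))), a)  →  pair(pair(a, k(s(e), e)), a)   [R3 at 1.2]
3. pair(pair(a, k(s(e), e)), a)  →  pair(pair(a, a), a)   [R7 at 1.2]

pair(pair(a, a), a)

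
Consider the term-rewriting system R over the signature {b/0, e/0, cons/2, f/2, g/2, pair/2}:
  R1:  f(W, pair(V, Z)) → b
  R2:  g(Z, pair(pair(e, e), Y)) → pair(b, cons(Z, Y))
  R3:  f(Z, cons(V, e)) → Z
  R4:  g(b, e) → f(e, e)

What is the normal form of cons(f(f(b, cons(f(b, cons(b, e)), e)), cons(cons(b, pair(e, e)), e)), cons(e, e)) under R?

1. cons(f(f(b, cons(f(b, cons(b, e)), e)), cons(cons(b, pair(e, e)), e)), cons(e, e))  →  cons(f(b, cons(f(b, cons(b, e)), e)), cons(e, e))   [R3 at 1]
2. cons(f(b, cons(f(b, cons(b, e)), e)), cons(e, e))  →  cons(b, cons(e, e))   [R3 at 1]

cons(b, cons(e, e))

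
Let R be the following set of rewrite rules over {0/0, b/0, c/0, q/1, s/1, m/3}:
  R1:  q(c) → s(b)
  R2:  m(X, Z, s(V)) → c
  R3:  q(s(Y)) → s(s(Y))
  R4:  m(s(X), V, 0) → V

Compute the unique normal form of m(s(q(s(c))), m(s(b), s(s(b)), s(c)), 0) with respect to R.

c

1. m(s(q(s(c))), m(s(b), s(s(b)), s(c)), 0)  →  m(s(b), s(s(b)), s(c))   [R4 at ε]
2. m(s(b), s(s(b)), s(c))  →  c   [R2 at ε]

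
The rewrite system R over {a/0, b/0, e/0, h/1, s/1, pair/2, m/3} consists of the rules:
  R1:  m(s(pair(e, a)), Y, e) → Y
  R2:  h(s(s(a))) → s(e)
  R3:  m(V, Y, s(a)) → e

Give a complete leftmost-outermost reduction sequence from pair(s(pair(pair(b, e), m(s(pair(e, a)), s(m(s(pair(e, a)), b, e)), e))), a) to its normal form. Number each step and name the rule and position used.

1. pair(s(pair(pair(b, e), m(s(pair(e, a)), s(m(s(pair(e, a)), b, e)), e))), a)  →  pair(s(pair(pair(b, e), s(m(s(pair(e, a)), b, e)))), a)   [R1 at 1.1.2]
2. pair(s(pair(pair(b, e), s(m(s(pair(e, a)), b, e)))), a)  →  pair(s(pair(pair(b, e), s(b))), a)   [R1 at 1.1.2.1]

pair(s(pair(pair(b, e), s(b))), a)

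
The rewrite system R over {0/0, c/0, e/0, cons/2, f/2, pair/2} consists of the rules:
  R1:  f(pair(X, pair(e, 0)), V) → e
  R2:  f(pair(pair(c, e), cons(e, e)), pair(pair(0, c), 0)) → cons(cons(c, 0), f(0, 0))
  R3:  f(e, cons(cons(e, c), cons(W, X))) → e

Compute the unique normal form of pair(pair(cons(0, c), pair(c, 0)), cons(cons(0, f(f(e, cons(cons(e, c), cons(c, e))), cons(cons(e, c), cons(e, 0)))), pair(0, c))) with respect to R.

1. pair(pair(cons(0, c), pair(c, 0)), cons(cons(0, f(f(e, cons(cons(e, c), cons(c, e))), cons(cons(e, c), cons(e, 0)))), pair(0, c)))  →  pair(pair(cons(0, c), pair(c, 0)), cons(cons(0, f(e, cons(cons(e, c), cons(e, 0)))), pair(0, c)))   [R3 at 2.1.2.1]
2. pair(pair(cons(0, c), pair(c, 0)), cons(cons(0, f(e, cons(cons(e, c), cons(e, 0)))), pair(0, c)))  →  pair(pair(cons(0, c), pair(c, 0)), cons(cons(0, e), pair(0, c)))   [R3 at 2.1.2]

pair(pair(cons(0, c), pair(c, 0)), cons(cons(0, e), pair(0, c)))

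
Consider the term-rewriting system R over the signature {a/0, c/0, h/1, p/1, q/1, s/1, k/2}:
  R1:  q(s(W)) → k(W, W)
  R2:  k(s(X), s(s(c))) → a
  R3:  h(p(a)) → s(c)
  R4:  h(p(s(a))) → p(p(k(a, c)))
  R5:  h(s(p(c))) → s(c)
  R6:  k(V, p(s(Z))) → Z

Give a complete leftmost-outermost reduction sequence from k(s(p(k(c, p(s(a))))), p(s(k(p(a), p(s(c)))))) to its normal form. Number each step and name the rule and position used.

1. k(s(p(k(c, p(s(a))))), p(s(k(p(a), p(s(c))))))  →  k(p(a), p(s(c)))   [R6 at ε]
2. k(p(a), p(s(c)))  →  c   [R6 at ε]

c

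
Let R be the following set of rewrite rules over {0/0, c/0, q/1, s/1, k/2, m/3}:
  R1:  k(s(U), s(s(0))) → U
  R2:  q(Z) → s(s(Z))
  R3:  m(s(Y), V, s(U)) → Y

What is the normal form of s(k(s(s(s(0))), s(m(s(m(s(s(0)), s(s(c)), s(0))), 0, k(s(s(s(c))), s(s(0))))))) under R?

1. s(k(s(s(s(0))), s(m(s(m(s(s(0)), s(s(c)), s(0))), 0, k(s(s(s(c))), s(s(0)))))))  →  s(k(s(s(s(0))), s(m(s(s(0)), 0, k(s(s(s(c))), s(s(0)))))))   [R3 at 1.2.1.1.1]
2. s(k(s(s(s(0))), s(m(s(s(0)), 0, k(s(s(s(c))), s(s(0)))))))  →  s(k(s(s(s(0))), s(m(s(s(0)), 0, s(s(c))))))   [R1 at 1.2.1.3]
3. s(k(s(s(s(0))), s(m(s(s(0)), 0, s(s(c))))))  →  s(k(s(s(s(0))), s(s(0))))   [R3 at 1.2.1]
4. s(k(s(s(s(0))), s(s(0))))  →  s(s(s(0)))   [R1 at 1]

s(s(s(0)))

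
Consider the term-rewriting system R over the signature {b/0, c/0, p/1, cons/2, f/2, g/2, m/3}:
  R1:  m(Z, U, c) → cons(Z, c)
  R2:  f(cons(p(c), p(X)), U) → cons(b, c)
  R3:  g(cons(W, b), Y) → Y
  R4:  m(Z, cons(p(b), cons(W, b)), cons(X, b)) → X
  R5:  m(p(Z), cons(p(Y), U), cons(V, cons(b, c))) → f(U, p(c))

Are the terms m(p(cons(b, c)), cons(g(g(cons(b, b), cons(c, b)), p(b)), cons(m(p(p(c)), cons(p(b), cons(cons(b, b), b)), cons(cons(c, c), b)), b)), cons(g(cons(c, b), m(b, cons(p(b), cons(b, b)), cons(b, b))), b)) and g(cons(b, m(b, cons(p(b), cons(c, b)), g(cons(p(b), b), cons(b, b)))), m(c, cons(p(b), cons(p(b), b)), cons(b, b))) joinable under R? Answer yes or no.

Reduce t₁ = m(p(cons(b, c)), cons(g(g(cons(b, b), cons(c, b)), p(b)), cons(m(p(p(c)), cons(p(b), cons(cons(b, b), b)), cons(cons(c, c), b)), b)), cons(g(cons(c, b), m(b, cons(p(b), cons(b, b)), cons(b, b))), b)):
1. m(p(cons(b, c)), cons(g(g(cons(b, b), cons(c, b)), p(b)), cons(m(p(p(c)), cons(p(b), cons(cons(b, b), b)), cons(cons(c, c), b)), b)), cons(g(cons(c, b), m(b, cons(p(b), cons(b, b)), cons(b, b))), b))  →  m(p(cons(b, c)), cons(g(cons(c, b), p(b)), cons(m(p(p(c)), cons(p(b), cons(cons(b, b), b)), cons(cons(c, c), b)), b)), cons(g(cons(c, b), m(b, cons(p(b), cons(b, b)), cons(b, b))), b))   [R3 at 2.1.1]
2. m(p(cons(b, c)), cons(g(cons(c, b), p(b)), cons(m(p(p(c)), cons(p(b), cons(cons(b, b), b)), cons(cons(c, c), b)), b)), cons(g(cons(c, b), m(b, cons(p(b), cons(b, b)), cons(b, b))), b))  →  m(p(cons(b, c)), cons(p(b), cons(m(p(p(c)), cons(p(b), cons(cons(b, b), b)), cons(cons(c, c), b)), b)), cons(g(cons(c, b), m(b, cons(p(b), cons(b, b)), cons(b, b))), b))   [R3 at 2.1]
3. m(p(cons(b, c)), cons(p(b), cons(m(p(p(c)), cons(p(b), cons(cons(b, b), b)), cons(cons(c, c), b)), b)), cons(g(cons(c, b), m(b, cons(p(b), cons(b, b)), cons(b, b))), b))  →  g(cons(c, b), m(b, cons(p(b), cons(b, b)), cons(b, b)))   [R4 at ε]
4. g(cons(c, b), m(b, cons(p(b), cons(b, b)), cons(b, b)))  →  m(b, cons(p(b), cons(b, b)), cons(b, b))   [R3 at ε]
5. m(b, cons(p(b), cons(b, b)), cons(b, b))  →  b   [R4 at ε]

Reduce t₂ = g(cons(b, m(b, cons(p(b), cons(c, b)), g(cons(p(b), b), cons(b, b)))), m(c, cons(p(b), cons(p(b), b)), cons(b, b))):
1. g(cons(b, m(b, cons(p(b), cons(c, b)), g(cons(p(b), b), cons(b, b)))), m(c, cons(p(b), cons(p(b), b)), cons(b, b)))  →  g(cons(b, m(b, cons(p(b), cons(c, b)), cons(b, b))), m(c, cons(p(b), cons(p(b), b)), cons(b, b)))   [R3 at 1.2.3]
2. g(cons(b, m(b, cons(p(b), cons(c, b)), cons(b, b))), m(c, cons(p(b), cons(p(b), b)), cons(b, b)))  →  g(cons(b, b), m(c, cons(p(b), cons(p(b), b)), cons(b, b)))   [R4 at 1.2]
3. g(cons(b, b), m(c, cons(p(b), cons(p(b), b)), cons(b, b)))  →  m(c, cons(p(b), cons(p(b), b)), cons(b, b))   [R3 at ε]
4. m(c, cons(p(b), cons(p(b), b)), cons(b, b))  →  b   [R4 at ε]

yes — NF(t₁) = b, NF(t₂) = b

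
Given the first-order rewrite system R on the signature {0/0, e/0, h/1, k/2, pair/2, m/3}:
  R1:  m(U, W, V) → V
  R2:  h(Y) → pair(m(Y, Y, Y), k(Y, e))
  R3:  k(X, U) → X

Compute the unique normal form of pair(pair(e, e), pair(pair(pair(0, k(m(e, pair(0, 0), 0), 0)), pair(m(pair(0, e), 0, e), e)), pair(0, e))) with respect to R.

1. pair(pair(e, e), pair(pair(pair(0, k(m(e, pair(0, 0), 0), 0)), pair(m(pair(0, e), 0, e), e)), pair(0, e)))  →  pair(pair(e, e), pair(pair(pair(0, m(e, pair(0, 0), 0)), pair(m(pair(0, e), 0, e), e)), pair(0, e)))   [R3 at 2.1.1.2]
2. pair(pair(e, e), pair(pair(pair(0, m(e, pair(0, 0), 0)), pair(m(pair(0, e), 0, e), e)), pair(0, e)))  →  pair(pair(e, e), pair(pair(pair(0, 0), pair(m(pair(0, e), 0, e), e)), pair(0, e)))   [R1 at 2.1.1.2]
3. pair(pair(e, e), pair(pair(pair(0, 0), pair(m(pair(0, e), 0, e), e)), pair(0, e)))  →  pair(pair(e, e), pair(pair(pair(0, 0), pair(e, e)), pair(0, e)))   [R1 at 2.1.2.1]

pair(pair(e, e), pair(pair(pair(0, 0), pair(e, e)), pair(0, e)))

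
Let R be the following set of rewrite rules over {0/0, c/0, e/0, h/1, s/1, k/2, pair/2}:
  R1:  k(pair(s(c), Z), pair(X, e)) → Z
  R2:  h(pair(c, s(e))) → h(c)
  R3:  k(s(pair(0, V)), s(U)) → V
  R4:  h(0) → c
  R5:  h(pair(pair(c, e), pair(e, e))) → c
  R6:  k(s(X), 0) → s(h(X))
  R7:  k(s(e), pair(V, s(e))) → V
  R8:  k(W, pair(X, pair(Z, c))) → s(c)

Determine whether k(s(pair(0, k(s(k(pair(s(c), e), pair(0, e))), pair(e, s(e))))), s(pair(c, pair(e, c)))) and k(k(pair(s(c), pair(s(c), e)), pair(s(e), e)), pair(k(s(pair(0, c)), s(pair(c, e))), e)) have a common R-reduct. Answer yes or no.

yes — NF(t₁) = e, NF(t₂) = e

Reduce t₁ = k(s(pair(0, k(s(k(pair(s(c), e), pair(0, e))), pair(e, s(e))))), s(pair(c, pair(e, c)))):
1. k(s(pair(0, k(s(k(pair(s(c), e), pair(0, e))), pair(e, s(e))))), s(pair(c, pair(e, c))))  →  k(s(k(pair(s(c), e), pair(0, e))), pair(e, s(e)))   [R3 at ε]
2. k(s(k(pair(s(c), e), pair(0, e))), pair(e, s(e)))  →  k(s(e), pair(e, s(e)))   [R1 at 1.1]
3. k(s(e), pair(e, s(e)))  →  e   [R7 at ε]

Reduce t₂ = k(k(pair(s(c), pair(s(c), e)), pair(s(e), e)), pair(k(s(pair(0, c)), s(pair(c, e))), e)):
1. k(k(pair(s(c), pair(s(c), e)), pair(s(e), e)), pair(k(s(pair(0, c)), s(pair(c, e))), e))  →  k(pair(s(c), e), pair(k(s(pair(0, c)), s(pair(c, e))), e))   [R1 at 1]
2. k(pair(s(c), e), pair(k(s(pair(0, c)), s(pair(c, e))), e))  →  e   [R1 at ε]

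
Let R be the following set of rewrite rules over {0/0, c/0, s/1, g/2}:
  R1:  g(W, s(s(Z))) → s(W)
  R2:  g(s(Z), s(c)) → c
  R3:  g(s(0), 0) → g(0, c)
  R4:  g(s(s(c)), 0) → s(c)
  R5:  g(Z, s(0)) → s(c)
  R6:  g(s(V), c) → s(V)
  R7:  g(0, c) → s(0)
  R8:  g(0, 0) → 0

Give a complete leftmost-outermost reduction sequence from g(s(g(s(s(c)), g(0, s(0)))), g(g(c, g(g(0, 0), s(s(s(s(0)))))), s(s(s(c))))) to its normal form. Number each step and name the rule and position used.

1. g(s(g(s(s(c)), g(0, s(0)))), g(g(c, g(g(0, 0), s(s(s(s(0)))))), s(s(s(c)))))  →  g(s(g(s(s(c)), s(c))), g(g(c, g(g(0, 0), s(s(s(s(0)))))), s(s(s(c)))))   [R5 at 1.1.2]
2. g(s(g(s(s(c)), s(c))), g(g(c, g(g(0, 0), s(s(s(s(0)))))), s(s(s(c)))))  →  g(s(c), g(g(c, g(g(0, 0), s(s(s(s(0)))))), s(s(s(c)))))   [R2 at 1.1]
3. g(s(c), g(g(c, g(g(0, 0), s(s(s(s(0)))))), s(s(s(c)))))  →  g(s(c), s(g(c, g(g(0, 0), s(s(s(s(0))))))))   [R1 at 2]
4. g(s(c), s(g(c, g(g(0, 0), s(s(s(s(0))))))))  →  g(s(c), s(g(c, s(g(0, 0)))))   [R1 at 2.1.2]
5. g(s(c), s(g(c, s(g(0, 0)))))  →  g(s(c), s(g(c, s(0))))   [R8 at 2.1.2.1]
6. g(s(c), s(g(c, s(0))))  →  g(s(c), s(s(c)))   [R5 at 2.1]
7. g(s(c), s(s(c)))  →  s(s(c))   [R1 at ε]

s(s(c))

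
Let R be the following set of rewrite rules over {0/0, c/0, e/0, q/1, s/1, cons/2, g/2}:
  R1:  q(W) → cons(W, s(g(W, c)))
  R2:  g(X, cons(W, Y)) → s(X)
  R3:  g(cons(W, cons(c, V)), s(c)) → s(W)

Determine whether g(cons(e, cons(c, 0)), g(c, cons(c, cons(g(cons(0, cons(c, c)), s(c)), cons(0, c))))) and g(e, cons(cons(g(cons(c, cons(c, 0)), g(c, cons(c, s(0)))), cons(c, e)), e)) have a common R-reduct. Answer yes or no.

Reduce t₁ = g(cons(e, cons(c, 0)), g(c, cons(c, cons(g(cons(0, cons(c, c)), s(c)), cons(0, c))))):
1. g(cons(e, cons(c, 0)), g(c, cons(c, cons(g(cons(0, cons(c, c)), s(c)), cons(0, c)))))  →  g(cons(e, cons(c, 0)), s(c))   [R2 at 2]
2. g(cons(e, cons(c, 0)), s(c))  →  s(e)   [R3 at ε]

Reduce t₂ = g(e, cons(cons(g(cons(c, cons(c, 0)), g(c, cons(c, s(0)))), cons(c, e)), e)):
1. g(e, cons(cons(g(cons(c, cons(c, 0)), g(c, cons(c, s(0)))), cons(c, e)), e))  →  s(e)   [R2 at ε]

yes — NF(t₁) = s(e), NF(t₂) = s(e)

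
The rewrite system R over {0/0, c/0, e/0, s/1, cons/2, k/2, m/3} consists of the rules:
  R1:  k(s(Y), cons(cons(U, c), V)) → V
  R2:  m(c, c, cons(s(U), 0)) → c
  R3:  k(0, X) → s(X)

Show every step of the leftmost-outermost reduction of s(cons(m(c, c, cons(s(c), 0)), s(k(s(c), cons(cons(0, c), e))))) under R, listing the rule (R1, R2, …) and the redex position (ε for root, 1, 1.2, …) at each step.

s(cons(c, s(e)))

1. s(cons(m(c, c, cons(s(c), 0)), s(k(s(c), cons(cons(0, c), e)))))  →  s(cons(c, s(k(s(c), cons(cons(0, c), e)))))   [R2 at 1.1]
2. s(cons(c, s(k(s(c), cons(cons(0, c), e)))))  →  s(cons(c, s(e)))   [R1 at 1.2.1]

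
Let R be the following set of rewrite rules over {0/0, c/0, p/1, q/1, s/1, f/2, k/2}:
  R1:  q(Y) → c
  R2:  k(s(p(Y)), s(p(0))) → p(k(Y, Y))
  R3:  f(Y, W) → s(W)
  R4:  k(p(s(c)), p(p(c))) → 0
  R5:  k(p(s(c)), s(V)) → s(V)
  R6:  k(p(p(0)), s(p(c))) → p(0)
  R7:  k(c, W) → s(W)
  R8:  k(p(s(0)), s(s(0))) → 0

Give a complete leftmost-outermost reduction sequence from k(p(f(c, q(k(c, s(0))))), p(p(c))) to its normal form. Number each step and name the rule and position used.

1. k(p(f(c, q(k(c, s(0))))), p(p(c)))  →  k(p(s(q(k(c, s(0))))), p(p(c)))   [R3 at 1.1]
2. k(p(s(q(k(c, s(0))))), p(p(c)))  →  k(p(s(c)), p(p(c)))   [R1 at 1.1.1]
3. k(p(s(c)), p(p(c)))  →  0   [R4 at ε]

0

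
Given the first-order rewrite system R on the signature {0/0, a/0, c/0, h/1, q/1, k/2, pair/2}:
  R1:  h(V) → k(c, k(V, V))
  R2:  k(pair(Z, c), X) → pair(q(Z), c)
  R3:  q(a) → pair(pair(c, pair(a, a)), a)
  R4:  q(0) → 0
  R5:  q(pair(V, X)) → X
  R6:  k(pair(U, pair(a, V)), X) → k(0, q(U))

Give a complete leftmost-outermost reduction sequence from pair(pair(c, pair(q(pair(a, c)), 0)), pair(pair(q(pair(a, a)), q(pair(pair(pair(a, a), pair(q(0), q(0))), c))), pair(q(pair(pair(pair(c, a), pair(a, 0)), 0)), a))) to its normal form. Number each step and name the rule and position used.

pair(pair(c, pair(c, 0)), pair(pair(a, c), pair(0, a)))

1. pair(pair(c, pair(q(pair(a, c)), 0)), pair(pair(q(pair(a, a)), q(pair(pair(pair(a, a), pair(q(0), q(0))), c))), pair(q(pair(pair(pair(c, a), pair(a, 0)), 0)), a)))  →  pair(pair(c, pair(c, 0)), pair(pair(q(pair(a, a)), q(pair(pair(pair(a, a), pair(q(0), q(0))), c))), pair(q(pair(pair(pair(c, a), pair(a, 0)), 0)), a)))   [R5 at 1.2.1]
2. pair(pair(c, pair(c, 0)), pair(pair(q(pair(a, a)), q(pair(pair(pair(a, a), pair(q(0), q(0))), c))), pair(q(pair(pair(pair(c, a), pair(a, 0)), 0)), a)))  →  pair(pair(c, pair(c, 0)), pair(pair(a, q(pair(pair(pair(a, a), pair(q(0), q(0))), c))), pair(q(pair(pair(pair(c, a), pair(a, 0)), 0)), a)))   [R5 at 2.1.1]
3. pair(pair(c, pair(c, 0)), pair(pair(a, q(pair(pair(pair(a, a), pair(q(0), q(0))), c))), pair(q(pair(pair(pair(c, a), pair(a, 0)), 0)), a)))  →  pair(pair(c, pair(c, 0)), pair(pair(a, c), pair(q(pair(pair(pair(c, a), pair(a, 0)), 0)), a)))   [R5 at 2.1.2]
4. pair(pair(c, pair(c, 0)), pair(pair(a, c), pair(q(pair(pair(pair(c, a), pair(a, 0)), 0)), a)))  →  pair(pair(c, pair(c, 0)), pair(pair(a, c), pair(0, a)))   [R5 at 2.2.1]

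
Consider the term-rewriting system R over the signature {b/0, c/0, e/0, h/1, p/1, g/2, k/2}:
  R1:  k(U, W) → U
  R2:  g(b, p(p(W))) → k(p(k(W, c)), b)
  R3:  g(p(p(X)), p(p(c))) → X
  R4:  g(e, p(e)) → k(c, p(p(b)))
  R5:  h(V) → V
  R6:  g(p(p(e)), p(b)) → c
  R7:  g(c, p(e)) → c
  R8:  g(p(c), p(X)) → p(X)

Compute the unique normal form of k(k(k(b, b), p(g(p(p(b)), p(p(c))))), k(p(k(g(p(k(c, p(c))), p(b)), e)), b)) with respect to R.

1. k(k(k(b, b), p(g(p(p(b)), p(p(c))))), k(p(k(g(p(k(c, p(c))), p(b)), e)), b))  →  k(k(b, b), p(g(p(p(b)), p(p(c)))))   [R1 at ε]
2. k(k(b, b), p(g(p(p(b)), p(p(c)))))  →  k(b, b)   [R1 at ε]
3. k(b, b)  →  b   [R1 at ε]

b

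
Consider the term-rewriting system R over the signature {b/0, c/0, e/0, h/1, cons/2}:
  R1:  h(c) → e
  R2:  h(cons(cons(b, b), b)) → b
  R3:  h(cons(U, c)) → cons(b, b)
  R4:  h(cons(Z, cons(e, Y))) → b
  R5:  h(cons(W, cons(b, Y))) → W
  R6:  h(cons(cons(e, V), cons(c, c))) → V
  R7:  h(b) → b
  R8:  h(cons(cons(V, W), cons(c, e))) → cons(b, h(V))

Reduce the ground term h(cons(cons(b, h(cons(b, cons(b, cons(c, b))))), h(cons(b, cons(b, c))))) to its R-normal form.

b

1. h(cons(cons(b, h(cons(b, cons(b, cons(c, b))))), h(cons(b, cons(b, c)))))  →  h(cons(cons(b, b), h(cons(b, cons(b, c)))))   [R5 at 1.1.2]
2. h(cons(cons(b, b), h(cons(b, cons(b, c)))))  →  h(cons(cons(b, b), b))   [R5 at 1.2]
3. h(cons(cons(b, b), b))  →  b   [R2 at ε]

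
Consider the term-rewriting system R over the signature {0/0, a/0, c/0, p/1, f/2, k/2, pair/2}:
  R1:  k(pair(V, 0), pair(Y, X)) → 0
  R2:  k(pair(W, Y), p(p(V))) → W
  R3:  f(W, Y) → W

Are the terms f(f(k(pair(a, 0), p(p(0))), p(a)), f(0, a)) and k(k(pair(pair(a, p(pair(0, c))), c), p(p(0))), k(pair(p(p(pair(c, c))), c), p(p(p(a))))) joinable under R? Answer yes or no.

Reduce t₁ = f(f(k(pair(a, 0), p(p(0))), p(a)), f(0, a)):
1. f(f(k(pair(a, 0), p(p(0))), p(a)), f(0, a))  →  f(k(pair(a, 0), p(p(0))), p(a))   [R3 at ε]
2. f(k(pair(a, 0), p(p(0))), p(a))  →  k(pair(a, 0), p(p(0)))   [R3 at ε]
3. k(pair(a, 0), p(p(0)))  →  a   [R2 at ε]

Reduce t₂ = k(k(pair(pair(a, p(pair(0, c))), c), p(p(0))), k(pair(p(p(pair(c, c))), c), p(p(p(a))))):
1. k(k(pair(pair(a, p(pair(0, c))), c), p(p(0))), k(pair(p(p(pair(c, c))), c), p(p(p(a)))))  →  k(pair(a, p(pair(0, c))), k(pair(p(p(pair(c, c))), c), p(p(p(a)))))   [R2 at 1]
2. k(pair(a, p(pair(0, c))), k(pair(p(p(pair(c, c))), c), p(p(p(a)))))  →  k(pair(a, p(pair(0, c))), p(p(pair(c, c))))   [R2 at 2]
3. k(pair(a, p(pair(0, c))), p(p(pair(c, c))))  →  a   [R2 at ε]

yes — NF(t₁) = a, NF(t₂) = a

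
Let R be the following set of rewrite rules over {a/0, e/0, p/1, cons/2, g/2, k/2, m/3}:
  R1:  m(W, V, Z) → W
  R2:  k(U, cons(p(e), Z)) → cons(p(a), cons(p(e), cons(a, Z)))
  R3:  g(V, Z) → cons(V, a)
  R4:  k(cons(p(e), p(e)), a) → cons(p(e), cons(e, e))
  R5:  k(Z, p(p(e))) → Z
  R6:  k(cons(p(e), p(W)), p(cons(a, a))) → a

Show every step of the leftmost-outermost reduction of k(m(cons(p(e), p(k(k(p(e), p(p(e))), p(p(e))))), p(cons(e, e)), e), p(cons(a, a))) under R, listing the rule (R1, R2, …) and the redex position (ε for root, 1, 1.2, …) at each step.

1. k(m(cons(p(e), p(k(k(p(e), p(p(e))), p(p(e))))), p(cons(e, e)), e), p(cons(a, a)))  →  k(cons(p(e), p(k(k(p(e), p(p(e))), p(p(e))))), p(cons(a, a)))   [R1 at 1]
2. k(cons(p(e), p(k(k(p(e), p(p(e))), p(p(e))))), p(cons(a, a)))  →  a   [R6 at ε]

a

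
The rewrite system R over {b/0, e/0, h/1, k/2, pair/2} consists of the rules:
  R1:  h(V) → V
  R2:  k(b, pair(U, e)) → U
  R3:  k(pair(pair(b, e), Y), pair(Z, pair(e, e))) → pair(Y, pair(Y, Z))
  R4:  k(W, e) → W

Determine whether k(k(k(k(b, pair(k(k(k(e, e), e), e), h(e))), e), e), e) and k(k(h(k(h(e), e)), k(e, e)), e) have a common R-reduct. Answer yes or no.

yes — NF(t₁) = e, NF(t₂) = e

Reduce t₁ = k(k(k(k(b, pair(k(k(k(e, e), e), e), h(e))), e), e), e):
1. k(k(k(k(b, pair(k(k(k(e, e), e), e), h(e))), e), e), e)  →  k(k(k(b, pair(k(k(k(e, e), e), e), h(e))), e), e)   [R4 at ε]
2. k(k(k(b, pair(k(k(k(e, e), e), e), h(e))), e), e)  →  k(k(b, pair(k(k(k(e, e), e), e), h(e))), e)   [R4 at ε]
3. k(k(b, pair(k(k(k(e, e), e), e), h(e))), e)  →  k(b, pair(k(k(k(e, e), e), e), h(e)))   [R4 at ε]
4. k(b, pair(k(k(k(e, e), e), e), h(e)))  →  k(b, pair(k(k(e, e), e), h(e)))   [R4 at 2.1]
5. k(b, pair(k(k(e, e), e), h(e)))  →  k(b, pair(k(e, e), h(e)))   [R4 at 2.1]
6. k(b, pair(k(e, e), h(e)))  →  k(b, pair(e, h(e)))   [R4 at 2.1]
7. k(b, pair(e, h(e)))  →  k(b, pair(e, e))   [R1 at 2.2]
8. k(b, pair(e, e))  →  e   [R2 at ε]

Reduce t₂ = k(k(h(k(h(e), e)), k(e, e)), e):
1. k(k(h(k(h(e), e)), k(e, e)), e)  →  k(h(k(h(e), e)), k(e, e))   [R4 at ε]
2. k(h(k(h(e), e)), k(e, e))  →  k(k(h(e), e), k(e, e))   [R1 at 1]
3. k(k(h(e), e), k(e, e))  →  k(h(e), k(e, e))   [R4 at 1]
4. k(h(e), k(e, e))  →  k(e, k(e, e))   [R1 at 1]
5. k(e, k(e, e))  →  k(e, e)   [R4 at 2]
6. k(e, e)  →  e   [R4 at ε]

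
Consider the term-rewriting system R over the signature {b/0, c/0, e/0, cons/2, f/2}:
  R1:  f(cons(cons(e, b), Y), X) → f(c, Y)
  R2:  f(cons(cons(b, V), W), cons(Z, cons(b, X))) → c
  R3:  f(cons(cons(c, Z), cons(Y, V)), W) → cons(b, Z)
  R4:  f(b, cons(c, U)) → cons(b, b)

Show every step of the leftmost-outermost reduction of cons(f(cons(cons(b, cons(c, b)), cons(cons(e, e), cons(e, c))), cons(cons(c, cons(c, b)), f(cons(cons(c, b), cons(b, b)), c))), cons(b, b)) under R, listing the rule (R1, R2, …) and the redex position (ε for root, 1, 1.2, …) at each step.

1. cons(f(cons(cons(b, cons(c, b)), cons(cons(e, e), cons(e, c))), cons(cons(c, cons(c, b)), f(cons(cons(c, b), cons(b, b)), c))), cons(b, b))  →  cons(f(cons(cons(b, cons(c, b)), cons(cons(e, e), cons(e, c))), cons(cons(c, cons(c, b)), cons(b, b))), cons(b, b))   [R3 at 1.2.2]
2. cons(f(cons(cons(b, cons(c, b)), cons(cons(e, e), cons(e, c))), cons(cons(c, cons(c, b)), cons(b, b))), cons(b, b))  →  cons(c, cons(b, b))   [R2 at 1]

cons(c, cons(b, b))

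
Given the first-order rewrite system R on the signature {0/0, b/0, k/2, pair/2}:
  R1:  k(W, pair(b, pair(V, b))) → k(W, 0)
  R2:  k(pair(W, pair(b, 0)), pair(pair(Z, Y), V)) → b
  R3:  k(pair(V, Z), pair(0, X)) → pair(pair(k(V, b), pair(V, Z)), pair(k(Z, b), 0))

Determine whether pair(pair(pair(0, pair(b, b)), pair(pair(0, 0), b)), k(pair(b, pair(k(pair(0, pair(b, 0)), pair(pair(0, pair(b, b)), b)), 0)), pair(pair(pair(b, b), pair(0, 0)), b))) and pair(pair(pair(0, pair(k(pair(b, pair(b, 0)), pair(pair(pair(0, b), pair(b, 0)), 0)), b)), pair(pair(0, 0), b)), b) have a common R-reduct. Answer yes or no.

Reduce t₁ = pair(pair(pair(0, pair(b, b)), pair(pair(0, 0), b)), k(pair(b, pair(k(pair(0, pair(b, 0)), pair(pair(0, pair(b, b)), b)), 0)), pair(pair(pair(b, b), pair(0, 0)), b))):
1. pair(pair(pair(0, pair(b, b)), pair(pair(0, 0), b)), k(pair(b, pair(k(pair(0, pair(b, 0)), pair(pair(0, pair(b, b)), b)), 0)), pair(pair(pair(b, b), pair(0, 0)), b)))  →  pair(pair(pair(0, pair(b, b)), pair(pair(0, 0), b)), k(pair(b, pair(b, 0)), pair(pair(pair(b, b), pair(0, 0)), b)))   [R2 at 2.1.2.1]
2. pair(pair(pair(0, pair(b, b)), pair(pair(0, 0), b)), k(pair(b, pair(b, 0)), pair(pair(pair(b, b), pair(0, 0)), b)))  →  pair(pair(pair(0, pair(b, b)), pair(pair(0, 0), b)), b)   [R2 at 2]

Reduce t₂ = pair(pair(pair(0, pair(k(pair(b, pair(b, 0)), pair(pair(pair(0, b), pair(b, 0)), 0)), b)), pair(pair(0, 0), b)), b):
1. pair(pair(pair(0, pair(k(pair(b, pair(b, 0)), pair(pair(pair(0, b), pair(b, 0)), 0)), b)), pair(pair(0, 0), b)), b)  →  pair(pair(pair(0, pair(b, b)), pair(pair(0, 0), b)), b)   [R2 at 1.1.2.1]

yes — NF(t₁) = pair(pair(pair(0, pair(b, b)), pair(pair(0, 0), b)), b), NF(t₂) = pair(pair(pair(0, pair(b, b)), pair(pair(0, 0), b)), b)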